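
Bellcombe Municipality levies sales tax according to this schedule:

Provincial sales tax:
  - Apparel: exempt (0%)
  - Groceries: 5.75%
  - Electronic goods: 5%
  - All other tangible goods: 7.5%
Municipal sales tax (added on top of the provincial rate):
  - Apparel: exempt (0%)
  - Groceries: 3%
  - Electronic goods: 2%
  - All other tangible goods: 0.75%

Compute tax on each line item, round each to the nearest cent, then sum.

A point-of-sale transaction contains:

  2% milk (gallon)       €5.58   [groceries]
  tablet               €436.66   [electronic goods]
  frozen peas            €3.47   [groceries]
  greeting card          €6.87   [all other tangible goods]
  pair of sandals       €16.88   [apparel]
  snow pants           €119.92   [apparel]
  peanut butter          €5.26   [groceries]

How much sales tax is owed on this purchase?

€32.39

2% milk (gallon) €5.58: groceries → 5.75% + 3% municipal = 8.75% → €0.49
Tablet €436.66: electronic goods → 5% + 2% municipal = 7% → €30.57
Frozen peas €3.47: groceries → 5.75% + 3% municipal = 8.75% → €0.30
Greeting card €6.87: all other tangible goods → 7.5% + 0.75% municipal = 8.25% → €0.57
Pair of sandals €16.88: apparel → 0% + 0% municipal = 0% → €0.00
Snow pants €119.92: apparel → 0% + 0% municipal = 0% → €0.00
Peanut butter €5.26: groceries → 5.75% + 3% municipal = 8.75% → €0.46
Total tax = €0.49 + €30.57 + €0.30 + €0.57 + €0.46 = €32.39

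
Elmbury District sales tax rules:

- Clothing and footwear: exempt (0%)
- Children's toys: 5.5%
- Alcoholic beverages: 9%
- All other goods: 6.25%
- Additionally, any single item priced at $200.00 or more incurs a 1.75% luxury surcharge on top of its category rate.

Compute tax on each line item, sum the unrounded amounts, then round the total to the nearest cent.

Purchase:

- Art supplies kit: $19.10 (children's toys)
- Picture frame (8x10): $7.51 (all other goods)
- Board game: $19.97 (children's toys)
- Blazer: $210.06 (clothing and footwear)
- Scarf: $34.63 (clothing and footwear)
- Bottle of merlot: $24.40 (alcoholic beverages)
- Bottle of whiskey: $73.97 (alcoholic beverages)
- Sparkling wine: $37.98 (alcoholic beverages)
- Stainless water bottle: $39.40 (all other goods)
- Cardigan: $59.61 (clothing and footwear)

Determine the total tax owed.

$21.03

Art supplies kit $19.10: children's toys → 5.5% → $1.0505
Picture frame (8x10) $7.51: all other goods → 6.25% → $0.469375
Board game $19.97: children's toys → 5.5% → $1.09835
Blazer $210.06: clothing and footwear → 0% + 1.75% surcharge = 1.75% → $3.67605
Scarf $34.63: clothing and footwear → 0% → $0.00
Bottle of merlot $24.40: alcoholic beverages → 9% → $2.196
Bottle of whiskey $73.97: alcoholic beverages → 9% → $6.6573
Sparkling wine $37.98: alcoholic beverages → 9% → $3.4182
Stainless water bottle $39.40: all other goods → 6.25% → $2.4625
Cardigan $59.61: clothing and footwear → 0% → $0.00
Unrounded tax sum = $21.028275 → $21.03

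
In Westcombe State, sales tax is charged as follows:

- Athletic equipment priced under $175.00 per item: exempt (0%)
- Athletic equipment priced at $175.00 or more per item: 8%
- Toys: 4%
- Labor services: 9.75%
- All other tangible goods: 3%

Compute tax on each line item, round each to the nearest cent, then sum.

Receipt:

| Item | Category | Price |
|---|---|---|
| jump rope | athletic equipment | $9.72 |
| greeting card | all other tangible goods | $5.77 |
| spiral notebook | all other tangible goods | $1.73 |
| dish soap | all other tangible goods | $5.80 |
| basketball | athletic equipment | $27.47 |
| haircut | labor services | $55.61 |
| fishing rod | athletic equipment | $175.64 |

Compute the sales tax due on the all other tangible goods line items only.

$0.39

Greeting card $5.77: all other tangible goods → 3% → $0.17
Spiral notebook $1.73: all other tangible goods → 3% → $0.05
Dish soap $5.80: all other tangible goods → 3% → $0.17
Tax on all other tangible goods = $0.17 + $0.05 + $0.17 = $0.39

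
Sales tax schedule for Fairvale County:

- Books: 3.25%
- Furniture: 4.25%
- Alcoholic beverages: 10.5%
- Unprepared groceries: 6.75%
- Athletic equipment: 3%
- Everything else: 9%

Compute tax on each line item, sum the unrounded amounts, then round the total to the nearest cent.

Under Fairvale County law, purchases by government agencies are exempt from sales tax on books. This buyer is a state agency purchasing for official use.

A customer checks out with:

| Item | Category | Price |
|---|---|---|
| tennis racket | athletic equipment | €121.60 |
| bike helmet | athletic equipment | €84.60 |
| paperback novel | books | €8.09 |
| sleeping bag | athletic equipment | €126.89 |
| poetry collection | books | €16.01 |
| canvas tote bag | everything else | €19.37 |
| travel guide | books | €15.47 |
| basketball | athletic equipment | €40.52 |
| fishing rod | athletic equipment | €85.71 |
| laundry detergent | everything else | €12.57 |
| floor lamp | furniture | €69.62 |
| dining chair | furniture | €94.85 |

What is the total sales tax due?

Tennis racket €121.60: athletic equipment → 3% → €3.648
Bike helmet €84.60: athletic equipment → 3% → €2.538
Paperback novel €8.09: books, buyer-exempt → 0% → €0.00
Sleeping bag €126.89: athletic equipment → 3% → €3.8067
Poetry collection €16.01: books, buyer-exempt → 0% → €0.00
Canvas tote bag €19.37: everything else → 9% → €1.7433
Travel guide €15.47: books, buyer-exempt → 0% → €0.00
Basketball €40.52: athletic equipment → 3% → €1.2156
Fishing rod €85.71: athletic equipment → 3% → €2.5713
Laundry detergent €12.57: everything else → 9% → €1.1313
Floor lamp €69.62: furniture → 4.25% → €2.95885
Dining chair €94.85: furniture → 4.25% → €4.031125
Unrounded tax sum = €23.644175 → €23.64

€23.64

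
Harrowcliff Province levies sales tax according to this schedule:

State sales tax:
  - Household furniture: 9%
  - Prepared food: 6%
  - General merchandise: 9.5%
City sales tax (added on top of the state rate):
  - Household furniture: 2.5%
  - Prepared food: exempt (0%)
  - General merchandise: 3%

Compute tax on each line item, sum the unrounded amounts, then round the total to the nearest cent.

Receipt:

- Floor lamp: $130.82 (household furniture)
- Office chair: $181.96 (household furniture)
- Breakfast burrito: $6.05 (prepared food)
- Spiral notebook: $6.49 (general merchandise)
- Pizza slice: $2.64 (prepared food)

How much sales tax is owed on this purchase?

Floor lamp $130.82: household furniture → 9% + 2.5% city = 11.5% → $15.0443
Office chair $181.96: household furniture → 9% + 2.5% city = 11.5% → $20.9254
Breakfast burrito $6.05: prepared food → 6% + 0% city = 6% → $0.363
Spiral notebook $6.49: general merchandise → 9.5% + 3% city = 12.5% → $0.81125
Pizza slice $2.64: prepared food → 6% + 0% city = 6% → $0.1584
Unrounded tax sum = $37.30235 → $37.30

$37.30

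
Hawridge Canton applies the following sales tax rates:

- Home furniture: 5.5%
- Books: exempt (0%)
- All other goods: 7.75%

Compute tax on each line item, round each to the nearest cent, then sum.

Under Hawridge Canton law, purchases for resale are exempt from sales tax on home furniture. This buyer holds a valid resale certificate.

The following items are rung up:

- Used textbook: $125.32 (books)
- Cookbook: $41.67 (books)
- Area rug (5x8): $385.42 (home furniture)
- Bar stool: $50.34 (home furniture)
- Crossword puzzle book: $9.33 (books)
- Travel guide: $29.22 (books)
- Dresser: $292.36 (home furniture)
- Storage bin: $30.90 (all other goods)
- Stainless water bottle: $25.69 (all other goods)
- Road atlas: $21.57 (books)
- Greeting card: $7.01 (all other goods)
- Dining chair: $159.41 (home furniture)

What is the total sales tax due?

$4.92

Used textbook $125.32: books → 0% → $0.00
Cookbook $41.67: books → 0% → $0.00
Area rug (5x8) $385.42: home furniture, buyer-exempt → 0% → $0.00
Bar stool $50.34: home furniture, buyer-exempt → 0% → $0.00
Crossword puzzle book $9.33: books → 0% → $0.00
Travel guide $29.22: books → 0% → $0.00
Dresser $292.36: home furniture, buyer-exempt → 0% → $0.00
Storage bin $30.90: all other goods → 7.75% → $2.39
Stainless water bottle $25.69: all other goods → 7.75% → $1.99
Road atlas $21.57: books → 0% → $0.00
Greeting card $7.01: all other goods → 7.75% → $0.54
Dining chair $159.41: home furniture, buyer-exempt → 0% → $0.00
Total tax = $2.39 + $1.99 + $0.54 = $4.92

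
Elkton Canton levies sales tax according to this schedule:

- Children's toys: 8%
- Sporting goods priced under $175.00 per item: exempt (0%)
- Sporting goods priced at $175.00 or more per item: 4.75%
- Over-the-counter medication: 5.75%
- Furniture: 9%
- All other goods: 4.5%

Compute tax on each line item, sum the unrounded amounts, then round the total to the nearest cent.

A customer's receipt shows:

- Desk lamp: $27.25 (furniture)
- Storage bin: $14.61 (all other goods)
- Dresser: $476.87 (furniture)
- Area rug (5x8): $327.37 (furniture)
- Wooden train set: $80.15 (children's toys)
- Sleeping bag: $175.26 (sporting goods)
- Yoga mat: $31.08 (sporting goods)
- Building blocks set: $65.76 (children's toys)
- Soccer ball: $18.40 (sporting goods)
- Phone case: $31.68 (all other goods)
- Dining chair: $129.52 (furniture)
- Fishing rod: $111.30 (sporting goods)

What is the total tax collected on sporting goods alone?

Sleeping bag $175.26: sporting goods, $175.00 or more → 4.75% → $8.32485
Yoga mat $31.08: sporting goods, under $175.00 → 0% → $0.00
Soccer ball $18.40: sporting goods, under $175.00 → 0% → $0.00
Fishing rod $111.30: sporting goods, under $175.00 → 0% → $0.00
Tax on sporting goods: unrounded sum = $8.32485 → $8.32

$8.32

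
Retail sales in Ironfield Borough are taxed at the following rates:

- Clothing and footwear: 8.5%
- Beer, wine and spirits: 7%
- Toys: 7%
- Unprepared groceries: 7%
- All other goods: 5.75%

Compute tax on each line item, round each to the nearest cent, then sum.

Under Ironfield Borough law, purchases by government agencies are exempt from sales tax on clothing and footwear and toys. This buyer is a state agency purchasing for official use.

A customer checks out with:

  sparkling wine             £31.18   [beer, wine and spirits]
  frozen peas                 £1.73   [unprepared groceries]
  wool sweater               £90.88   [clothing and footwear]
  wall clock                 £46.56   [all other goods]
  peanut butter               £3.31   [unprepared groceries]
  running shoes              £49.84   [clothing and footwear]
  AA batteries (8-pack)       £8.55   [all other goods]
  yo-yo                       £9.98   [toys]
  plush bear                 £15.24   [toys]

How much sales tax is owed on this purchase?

Sparkling wine £31.18: beer, wine and spirits → 7% → £2.18
Frozen peas £1.73: unprepared groceries → 7% → £0.12
Wool sweater £90.88: clothing and footwear, buyer-exempt → 0% → £0.00
Wall clock £46.56: all other goods → 5.75% → £2.68
Peanut butter £3.31: unprepared groceries → 7% → £0.23
Running shoes £49.84: clothing and footwear, buyer-exempt → 0% → £0.00
AA batteries (8-pack) £8.55: all other goods → 5.75% → £0.49
Yo-yo £9.98: toys, buyer-exempt → 0% → £0.00
Plush bear £15.24: toys, buyer-exempt → 0% → £0.00
Total tax = £2.18 + £0.12 + £2.68 + £0.23 + £0.49 = £5.70

£5.70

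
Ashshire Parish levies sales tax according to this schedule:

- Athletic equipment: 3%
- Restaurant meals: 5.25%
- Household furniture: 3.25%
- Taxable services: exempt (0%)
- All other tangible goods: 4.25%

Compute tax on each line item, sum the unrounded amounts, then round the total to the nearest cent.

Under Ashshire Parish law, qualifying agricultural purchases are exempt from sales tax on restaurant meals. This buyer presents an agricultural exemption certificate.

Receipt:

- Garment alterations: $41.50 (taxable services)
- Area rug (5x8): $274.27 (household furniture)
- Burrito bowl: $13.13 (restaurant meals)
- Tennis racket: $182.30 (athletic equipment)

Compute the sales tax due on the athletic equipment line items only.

$5.47

Tennis racket $182.30: athletic equipment → 3% → $5.469
Tax on athletic equipment: unrounded sum = $5.469 → $5.47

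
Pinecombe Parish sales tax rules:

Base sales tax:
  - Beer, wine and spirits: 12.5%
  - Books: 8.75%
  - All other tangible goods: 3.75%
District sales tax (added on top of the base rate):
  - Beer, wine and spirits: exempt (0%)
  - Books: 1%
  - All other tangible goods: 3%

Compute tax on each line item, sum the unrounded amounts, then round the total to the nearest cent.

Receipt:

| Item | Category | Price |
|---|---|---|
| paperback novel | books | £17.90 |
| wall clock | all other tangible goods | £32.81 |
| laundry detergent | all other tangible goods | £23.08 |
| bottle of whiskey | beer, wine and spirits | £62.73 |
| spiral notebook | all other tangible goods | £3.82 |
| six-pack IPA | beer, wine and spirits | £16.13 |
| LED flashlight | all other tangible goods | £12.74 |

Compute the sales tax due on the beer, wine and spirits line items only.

Bottle of whiskey £62.73: beer, wine and spirits → 12.5% + 0% district = 12.5% → £7.84125
Six-pack IPA £16.13: beer, wine and spirits → 12.5% + 0% district = 12.5% → £2.01625
Tax on beer, wine and spirits: unrounded sum = £9.8575 → £9.86

£9.86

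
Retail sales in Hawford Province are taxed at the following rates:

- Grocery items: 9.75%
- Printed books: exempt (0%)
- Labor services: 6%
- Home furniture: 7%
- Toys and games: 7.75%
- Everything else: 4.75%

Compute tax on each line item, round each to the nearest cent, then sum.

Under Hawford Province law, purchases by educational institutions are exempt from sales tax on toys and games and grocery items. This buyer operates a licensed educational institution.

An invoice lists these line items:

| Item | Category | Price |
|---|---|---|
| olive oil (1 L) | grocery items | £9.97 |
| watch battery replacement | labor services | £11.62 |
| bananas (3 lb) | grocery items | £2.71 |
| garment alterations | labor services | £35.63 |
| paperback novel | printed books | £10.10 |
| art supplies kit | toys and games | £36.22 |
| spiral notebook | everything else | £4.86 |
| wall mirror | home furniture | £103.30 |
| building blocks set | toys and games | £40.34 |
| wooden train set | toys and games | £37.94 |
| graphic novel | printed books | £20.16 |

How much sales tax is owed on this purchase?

£10.30

Olive oil (1 L) £9.97: grocery items, buyer-exempt → 0% → £0.00
Watch battery replacement £11.62: labor services → 6% → £0.70
Bananas (3 lb) £2.71: grocery items, buyer-exempt → 0% → £0.00
Garment alterations £35.63: labor services → 6% → £2.14
Paperback novel £10.10: printed books → 0% → £0.00
Art supplies kit £36.22: toys and games, buyer-exempt → 0% → £0.00
Spiral notebook £4.86: everything else → 4.75% → £0.23
Wall mirror £103.30: home furniture → 7% → £7.23
Building blocks set £40.34: toys and games, buyer-exempt → 0% → £0.00
Wooden train set £37.94: toys and games, buyer-exempt → 0% → £0.00
Graphic novel £20.16: printed books → 0% → £0.00
Total tax = £0.70 + £2.14 + £0.23 + £7.23 = £10.30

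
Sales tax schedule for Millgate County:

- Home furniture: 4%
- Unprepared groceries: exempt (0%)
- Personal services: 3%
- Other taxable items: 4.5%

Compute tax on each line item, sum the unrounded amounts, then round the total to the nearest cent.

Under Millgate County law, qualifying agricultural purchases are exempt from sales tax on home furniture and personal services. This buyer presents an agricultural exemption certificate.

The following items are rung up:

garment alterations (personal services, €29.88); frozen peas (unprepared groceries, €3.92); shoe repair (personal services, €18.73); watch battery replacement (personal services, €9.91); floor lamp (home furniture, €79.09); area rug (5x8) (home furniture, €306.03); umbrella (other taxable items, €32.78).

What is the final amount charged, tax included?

€481.82

Garment alterations €29.88: personal services, buyer-exempt → 0% → €0.00
Frozen peas €3.92: unprepared groceries → 0% → €0.00
Shoe repair €18.73: personal services, buyer-exempt → 0% → €0.00
Watch battery replacement €9.91: personal services, buyer-exempt → 0% → €0.00
Floor lamp €79.09: home furniture, buyer-exempt → 0% → €0.00
Area rug (5x8) €306.03: home furniture, buyer-exempt → 0% → €0.00
Umbrella €32.78: other taxable items → 4.5% → €1.4751
Subtotal = €480.34; unrounded tax = €1.4751 → €1.48; total due = €481.82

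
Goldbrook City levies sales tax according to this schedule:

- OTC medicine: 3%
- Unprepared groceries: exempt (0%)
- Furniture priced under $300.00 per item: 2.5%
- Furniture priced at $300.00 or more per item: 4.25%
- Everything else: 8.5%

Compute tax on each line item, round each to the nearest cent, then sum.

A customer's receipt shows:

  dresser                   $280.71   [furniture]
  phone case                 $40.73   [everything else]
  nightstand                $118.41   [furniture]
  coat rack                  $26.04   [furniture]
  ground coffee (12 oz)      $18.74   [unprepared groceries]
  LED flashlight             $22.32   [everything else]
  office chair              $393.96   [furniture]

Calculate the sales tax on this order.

Dresser $280.71: furniture, under $300.00 → 2.5% → $7.02
Phone case $40.73: everything else → 8.5% → $3.46
Nightstand $118.41: furniture, under $300.00 → 2.5% → $2.96
Coat rack $26.04: furniture, under $300.00 → 2.5% → $0.65
Ground coffee (12 oz) $18.74: unprepared groceries → 0% → $0.00
LED flashlight $22.32: everything else → 8.5% → $1.90
Office chair $393.96: furniture, $300.00 or more → 4.25% → $16.74
Total tax = $7.02 + $3.46 + $2.96 + $0.65 + $1.90 + $16.74 = $32.73

$32.73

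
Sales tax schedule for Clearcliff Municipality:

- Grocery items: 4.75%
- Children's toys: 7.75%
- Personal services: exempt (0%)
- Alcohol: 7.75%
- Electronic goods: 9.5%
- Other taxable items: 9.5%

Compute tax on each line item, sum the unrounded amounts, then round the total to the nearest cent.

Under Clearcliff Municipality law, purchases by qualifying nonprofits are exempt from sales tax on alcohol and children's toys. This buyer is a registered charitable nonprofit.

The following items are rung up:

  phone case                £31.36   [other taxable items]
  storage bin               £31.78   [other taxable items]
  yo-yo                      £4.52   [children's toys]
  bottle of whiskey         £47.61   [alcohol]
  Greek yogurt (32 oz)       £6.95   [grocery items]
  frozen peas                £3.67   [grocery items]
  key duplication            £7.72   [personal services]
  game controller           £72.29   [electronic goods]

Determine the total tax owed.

£13.37

Phone case £31.36: other taxable items → 9.5% → £2.9792
Storage bin £31.78: other taxable items → 9.5% → £3.0191
Yo-yo £4.52: children's toys, buyer-exempt → 0% → £0.00
Bottle of whiskey £47.61: alcohol, buyer-exempt → 0% → £0.00
Greek yogurt (32 oz) £6.95: grocery items → 4.75% → £0.330125
Frozen peas £3.67: grocery items → 4.75% → £0.174325
Key duplication £7.72: personal services → 0% → £0.00
Game controller £72.29: electronic goods → 9.5% → £6.86755
Unrounded tax sum = £13.3703 → £13.37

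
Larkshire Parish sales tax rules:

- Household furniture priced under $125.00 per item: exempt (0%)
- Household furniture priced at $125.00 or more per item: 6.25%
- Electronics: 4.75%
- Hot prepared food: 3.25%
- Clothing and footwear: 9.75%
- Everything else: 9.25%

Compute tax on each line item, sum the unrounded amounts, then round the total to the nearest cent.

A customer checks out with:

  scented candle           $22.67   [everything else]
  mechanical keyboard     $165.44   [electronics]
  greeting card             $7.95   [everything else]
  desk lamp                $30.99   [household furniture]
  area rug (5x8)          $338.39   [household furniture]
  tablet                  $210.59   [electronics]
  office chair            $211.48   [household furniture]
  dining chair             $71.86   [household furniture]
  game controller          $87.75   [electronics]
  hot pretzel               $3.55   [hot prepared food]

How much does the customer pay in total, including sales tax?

$1210.01

Scented candle $22.67: everything else → 9.25% → $2.096975
Mechanical keyboard $165.44: electronics → 4.75% → $7.8584
Greeting card $7.95: everything else → 9.25% → $0.735375
Desk lamp $30.99: household furniture, under $125.00 → 0% → $0.00
Area rug (5x8) $338.39: household furniture, $125.00 or more → 6.25% → $21.149375
Tablet $210.59: electronics → 4.75% → $10.003025
Office chair $211.48: household furniture, $125.00 or more → 6.25% → $13.2175
Dining chair $71.86: household furniture, under $125.00 → 0% → $0.00
Game controller $87.75: electronics → 4.75% → $4.168125
Hot pretzel $3.55: hot prepared food → 3.25% → $0.115375
Subtotal = $1150.67; unrounded tax = $59.34415 → $59.34; total due = $1210.01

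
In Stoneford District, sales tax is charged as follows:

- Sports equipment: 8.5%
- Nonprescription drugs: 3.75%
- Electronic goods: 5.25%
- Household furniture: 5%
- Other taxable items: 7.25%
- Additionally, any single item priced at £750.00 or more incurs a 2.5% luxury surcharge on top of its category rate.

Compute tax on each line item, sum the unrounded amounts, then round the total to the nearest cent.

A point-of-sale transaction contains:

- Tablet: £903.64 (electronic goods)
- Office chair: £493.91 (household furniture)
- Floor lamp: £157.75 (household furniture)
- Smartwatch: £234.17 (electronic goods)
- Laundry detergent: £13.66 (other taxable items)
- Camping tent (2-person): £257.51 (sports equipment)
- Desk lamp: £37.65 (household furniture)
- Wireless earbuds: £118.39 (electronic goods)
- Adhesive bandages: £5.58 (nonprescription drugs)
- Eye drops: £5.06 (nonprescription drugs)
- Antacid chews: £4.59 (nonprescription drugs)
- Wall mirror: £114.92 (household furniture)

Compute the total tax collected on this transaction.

Tablet £903.64: electronic goods → 5.25% + 2.5% surcharge = 7.75% → £70.0321
Office chair £493.91: household furniture → 5% → £24.6955
Floor lamp £157.75: household furniture → 5% → £7.8875
Smartwatch £234.17: electronic goods → 5.25% → £12.293925
Laundry detergent £13.66: other taxable items → 7.25% → £0.99035
Camping tent (2-person) £257.51: sports equipment → 8.5% → £21.88835
Desk lamp £37.65: household furniture → 5% → £1.8825
Wireless earbuds £118.39: electronic goods → 5.25% → £6.215475
Adhesive bandages £5.58: nonprescription drugs → 3.75% → £0.20925
Eye drops £5.06: nonprescription drugs → 3.75% → £0.18975
Antacid chews £4.59: nonprescription drugs → 3.75% → £0.172125
Wall mirror £114.92: household furniture → 5% → £5.746
Unrounded tax sum = £152.202825 → £152.20

£152.20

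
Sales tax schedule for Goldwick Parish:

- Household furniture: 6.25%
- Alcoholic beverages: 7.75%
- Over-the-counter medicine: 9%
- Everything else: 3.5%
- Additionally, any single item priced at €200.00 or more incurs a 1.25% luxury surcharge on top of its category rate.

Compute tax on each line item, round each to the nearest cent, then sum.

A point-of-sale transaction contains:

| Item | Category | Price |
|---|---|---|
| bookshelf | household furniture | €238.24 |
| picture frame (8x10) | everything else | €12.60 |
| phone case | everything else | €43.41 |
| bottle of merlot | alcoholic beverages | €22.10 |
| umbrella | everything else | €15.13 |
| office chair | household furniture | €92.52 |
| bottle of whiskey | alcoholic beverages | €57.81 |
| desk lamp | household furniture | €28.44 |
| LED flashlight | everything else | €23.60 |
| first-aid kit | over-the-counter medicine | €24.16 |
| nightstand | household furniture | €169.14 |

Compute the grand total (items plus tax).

Bookshelf €238.24: household furniture → 6.25% + 1.25% surcharge = 7.5% → €17.87
Picture frame (8x10) €12.60: everything else → 3.5% → €0.44
Phone case €43.41: everything else → 3.5% → €1.52
Bottle of merlot €22.10: alcoholic beverages → 7.75% → €1.71
Umbrella €15.13: everything else → 3.5% → €0.53
Office chair €92.52: household furniture → 6.25% → €5.78
Bottle of whiskey €57.81: alcoholic beverages → 7.75% → €4.48
Desk lamp €28.44: household furniture → 6.25% → €1.78
LED flashlight €23.60: everything else → 3.5% → €0.83
First-aid kit €24.16: over-the-counter medicine → 9% → €2.17
Nightstand €169.14: household furniture → 6.25% → €10.57
Subtotal = €727.15; tax = €47.68; total due = €774.83

€774.83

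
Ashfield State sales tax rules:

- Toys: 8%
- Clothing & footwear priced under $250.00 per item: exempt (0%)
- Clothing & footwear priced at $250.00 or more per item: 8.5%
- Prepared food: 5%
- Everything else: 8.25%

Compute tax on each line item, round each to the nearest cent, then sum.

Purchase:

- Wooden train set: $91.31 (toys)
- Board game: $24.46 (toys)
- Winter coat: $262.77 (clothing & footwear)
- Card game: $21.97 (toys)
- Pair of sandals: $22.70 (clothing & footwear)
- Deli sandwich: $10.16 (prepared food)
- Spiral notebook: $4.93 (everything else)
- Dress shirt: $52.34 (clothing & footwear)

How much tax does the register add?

$34.28

Wooden train set $91.31: toys → 8% → $7.30
Board game $24.46: toys → 8% → $1.96
Winter coat $262.77: clothing & footwear, $250.00 or more → 8.5% → $22.34
Card game $21.97: toys → 8% → $1.76
Pair of sandals $22.70: clothing & footwear, under $250.00 → 0% → $0.00
Deli sandwich $10.16: prepared food → 5% → $0.51
Spiral notebook $4.93: everything else → 8.25% → $0.41
Dress shirt $52.34: clothing & footwear, under $250.00 → 0% → $0.00
Total tax = $7.30 + $1.96 + $22.34 + $1.76 + $0.51 + $0.41 = $34.28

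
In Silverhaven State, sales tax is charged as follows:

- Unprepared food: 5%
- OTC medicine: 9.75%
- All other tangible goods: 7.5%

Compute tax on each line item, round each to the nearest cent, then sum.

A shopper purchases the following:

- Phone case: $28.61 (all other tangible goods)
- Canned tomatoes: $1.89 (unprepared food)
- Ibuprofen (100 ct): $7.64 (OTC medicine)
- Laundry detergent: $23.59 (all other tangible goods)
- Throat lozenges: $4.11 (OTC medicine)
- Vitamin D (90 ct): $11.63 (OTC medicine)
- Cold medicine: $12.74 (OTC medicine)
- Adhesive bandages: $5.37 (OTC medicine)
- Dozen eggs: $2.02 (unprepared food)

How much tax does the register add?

Phone case $28.61: all other tangible goods → 7.5% → $2.15
Canned tomatoes $1.89: unprepared food → 5% → $0.09
Ibuprofen (100 ct) $7.64: OTC medicine → 9.75% → $0.74
Laundry detergent $23.59: all other tangible goods → 7.5% → $1.77
Throat lozenges $4.11: OTC medicine → 9.75% → $0.40
Vitamin D (90 ct) $11.63: OTC medicine → 9.75% → $1.13
Cold medicine $12.74: OTC medicine → 9.75% → $1.24
Adhesive bandages $5.37: OTC medicine → 9.75% → $0.52
Dozen eggs $2.02: unprepared food → 5% → $0.10
Total tax = $2.15 + $0.09 + $0.74 + $1.77 + $0.40 + $1.13 + $1.24 + $0.52 + $0.10 = $8.14

$8.14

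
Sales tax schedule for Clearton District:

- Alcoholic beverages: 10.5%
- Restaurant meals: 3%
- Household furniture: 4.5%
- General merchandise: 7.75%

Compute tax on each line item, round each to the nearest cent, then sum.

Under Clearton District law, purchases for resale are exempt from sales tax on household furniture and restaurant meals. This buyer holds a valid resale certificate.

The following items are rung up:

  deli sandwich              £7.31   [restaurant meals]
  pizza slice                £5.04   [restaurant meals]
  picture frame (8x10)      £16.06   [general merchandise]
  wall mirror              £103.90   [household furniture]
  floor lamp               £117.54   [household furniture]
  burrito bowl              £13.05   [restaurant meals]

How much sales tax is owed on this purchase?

£1.24

Deli sandwich £7.31: restaurant meals, buyer-exempt → 0% → £0.00
Pizza slice £5.04: restaurant meals, buyer-exempt → 0% → £0.00
Picture frame (8x10) £16.06: general merchandise → 7.75% → £1.24
Wall mirror £103.90: household furniture, buyer-exempt → 0% → £0.00
Floor lamp £117.54: household furniture, buyer-exempt → 0% → £0.00
Burrito bowl £13.05: restaurant meals, buyer-exempt → 0% → £0.00
Total tax = £1.24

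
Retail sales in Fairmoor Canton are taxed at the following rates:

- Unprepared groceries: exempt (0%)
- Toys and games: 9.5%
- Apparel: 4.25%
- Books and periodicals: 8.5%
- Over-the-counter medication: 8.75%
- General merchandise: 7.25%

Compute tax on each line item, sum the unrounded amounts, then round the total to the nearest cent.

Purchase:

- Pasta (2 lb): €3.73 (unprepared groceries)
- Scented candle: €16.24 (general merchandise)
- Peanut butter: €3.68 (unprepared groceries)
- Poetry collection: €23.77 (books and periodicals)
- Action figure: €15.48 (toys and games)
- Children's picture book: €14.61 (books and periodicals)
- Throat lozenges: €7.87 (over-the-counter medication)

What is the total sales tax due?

€6.60

Pasta (2 lb) €3.73: unprepared groceries → 0% → €0.00
Scented candle €16.24: general merchandise → 7.25% → €1.1774
Peanut butter €3.68: unprepared groceries → 0% → €0.00
Poetry collection €23.77: books and periodicals → 8.5% → €2.02045
Action figure €15.48: toys and games → 9.5% → €1.4706
Children's picture book €14.61: books and periodicals → 8.5% → €1.24185
Throat lozenges €7.87: over-the-counter medication → 8.75% → €0.688625
Unrounded tax sum = €6.598925 → €6.60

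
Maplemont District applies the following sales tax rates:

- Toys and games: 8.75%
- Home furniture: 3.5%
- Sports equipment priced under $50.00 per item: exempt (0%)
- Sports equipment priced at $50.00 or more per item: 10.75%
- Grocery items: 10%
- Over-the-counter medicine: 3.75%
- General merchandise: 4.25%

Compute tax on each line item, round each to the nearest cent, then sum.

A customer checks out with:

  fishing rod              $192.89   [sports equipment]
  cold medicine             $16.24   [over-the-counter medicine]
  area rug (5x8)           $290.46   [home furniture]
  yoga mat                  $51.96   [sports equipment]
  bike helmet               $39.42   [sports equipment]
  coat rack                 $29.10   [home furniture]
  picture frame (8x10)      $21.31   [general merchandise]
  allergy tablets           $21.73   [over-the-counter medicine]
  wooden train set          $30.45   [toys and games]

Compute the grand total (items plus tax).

Fishing rod $192.89: sports equipment, $50.00 or more → 10.75% → $20.74
Cold medicine $16.24: over-the-counter medicine → 3.75% → $0.61
Area rug (5x8) $290.46: home furniture → 3.5% → $10.17
Yoga mat $51.96: sports equipment, $50.00 or more → 10.75% → $5.59
Bike helmet $39.42: sports equipment, under $50.00 → 0% → $0.00
Coat rack $29.10: home furniture → 3.5% → $1.02
Picture frame (8x10) $21.31: general merchandise → 4.25% → $0.91
Allergy tablets $21.73: over-the-counter medicine → 3.75% → $0.81
Wooden train set $30.45: toys and games → 8.75% → $2.66
Subtotal = $693.56; tax = $42.51; total due = $736.07

$736.07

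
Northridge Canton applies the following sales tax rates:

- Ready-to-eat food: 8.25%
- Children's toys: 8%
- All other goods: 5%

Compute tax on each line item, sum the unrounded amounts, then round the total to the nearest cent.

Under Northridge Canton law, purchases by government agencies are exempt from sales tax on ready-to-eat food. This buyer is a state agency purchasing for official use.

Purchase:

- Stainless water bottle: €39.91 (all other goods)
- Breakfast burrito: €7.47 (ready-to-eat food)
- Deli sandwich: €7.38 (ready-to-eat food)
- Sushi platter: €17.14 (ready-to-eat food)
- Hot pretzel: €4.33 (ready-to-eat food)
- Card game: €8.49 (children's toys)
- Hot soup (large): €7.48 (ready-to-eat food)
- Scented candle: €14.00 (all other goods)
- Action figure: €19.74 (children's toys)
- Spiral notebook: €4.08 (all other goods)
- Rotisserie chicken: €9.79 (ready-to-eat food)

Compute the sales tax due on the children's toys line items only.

€2.26

Card game €8.49: children's toys → 8% → €0.6792
Action figure €19.74: children's toys → 8% → €1.5792
Tax on children's toys: unrounded sum = €2.2584 → €2.26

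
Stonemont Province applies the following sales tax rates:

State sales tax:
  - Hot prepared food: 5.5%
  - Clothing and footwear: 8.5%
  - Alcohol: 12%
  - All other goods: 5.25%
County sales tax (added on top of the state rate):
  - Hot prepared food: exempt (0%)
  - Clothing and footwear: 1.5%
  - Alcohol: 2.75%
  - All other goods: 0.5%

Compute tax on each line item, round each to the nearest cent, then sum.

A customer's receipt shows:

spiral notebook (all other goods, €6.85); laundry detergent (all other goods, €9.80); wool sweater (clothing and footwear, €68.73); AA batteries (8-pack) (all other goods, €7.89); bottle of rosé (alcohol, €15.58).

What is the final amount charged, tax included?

Spiral notebook €6.85: all other goods → 5.25% + 0.5% county = 5.75% → €0.39
Laundry detergent €9.80: all other goods → 5.25% + 0.5% county = 5.75% → €0.56
Wool sweater €68.73: clothing and footwear → 8.5% + 1.5% county = 10% → €6.87
AA batteries (8-pack) €7.89: all other goods → 5.25% + 0.5% county = 5.75% → €0.45
Bottle of rosé €15.58: alcohol → 12% + 2.75% county = 14.75% → €2.30
Subtotal = €108.85; tax = €10.57; total due = €119.42

€119.42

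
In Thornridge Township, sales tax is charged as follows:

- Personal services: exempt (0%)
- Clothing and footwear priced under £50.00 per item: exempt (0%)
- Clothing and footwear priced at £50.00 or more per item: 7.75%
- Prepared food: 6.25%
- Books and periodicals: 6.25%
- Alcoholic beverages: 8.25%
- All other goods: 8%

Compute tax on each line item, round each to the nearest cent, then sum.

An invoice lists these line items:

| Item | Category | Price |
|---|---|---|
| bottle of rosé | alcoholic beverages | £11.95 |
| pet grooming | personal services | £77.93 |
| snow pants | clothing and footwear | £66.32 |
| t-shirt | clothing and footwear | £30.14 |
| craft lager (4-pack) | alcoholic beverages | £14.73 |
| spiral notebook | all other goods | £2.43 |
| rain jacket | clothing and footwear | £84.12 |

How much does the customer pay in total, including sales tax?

Bottle of rosé £11.95: alcoholic beverages → 8.25% → £0.99
Pet grooming £77.93: personal services → 0% → £0.00
Snow pants £66.32: clothing and footwear, £50.00 or more → 7.75% → £5.14
T-shirt £30.14: clothing and footwear, under £50.00 → 0% → £0.00
Craft lager (4-pack) £14.73: alcoholic beverages → 8.25% → £1.22
Spiral notebook £2.43: all other goods → 8% → £0.19
Rain jacket £84.12: clothing and footwear, £50.00 or more → 7.75% → £6.52
Subtotal = £287.62; tax = £14.06; total due = £301.68

£301.68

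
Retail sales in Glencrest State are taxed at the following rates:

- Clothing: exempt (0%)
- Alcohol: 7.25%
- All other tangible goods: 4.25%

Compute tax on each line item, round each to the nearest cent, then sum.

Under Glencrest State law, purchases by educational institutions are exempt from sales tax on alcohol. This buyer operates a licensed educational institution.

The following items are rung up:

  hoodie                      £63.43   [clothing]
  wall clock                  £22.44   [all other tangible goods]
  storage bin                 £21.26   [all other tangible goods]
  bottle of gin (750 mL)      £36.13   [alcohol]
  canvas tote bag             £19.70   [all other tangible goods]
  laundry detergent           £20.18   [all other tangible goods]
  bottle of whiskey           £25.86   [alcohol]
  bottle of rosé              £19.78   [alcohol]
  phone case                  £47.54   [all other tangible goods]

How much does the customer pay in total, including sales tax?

£281.89

Hoodie £63.43: clothing → 0% → £0.00
Wall clock £22.44: all other tangible goods → 4.25% → £0.95
Storage bin £21.26: all other tangible goods → 4.25% → £0.90
Bottle of gin (750 mL) £36.13: alcohol, buyer-exempt → 0% → £0.00
Canvas tote bag £19.70: all other tangible goods → 4.25% → £0.84
Laundry detergent £20.18: all other tangible goods → 4.25% → £0.86
Bottle of whiskey £25.86: alcohol, buyer-exempt → 0% → £0.00
Bottle of rosé £19.78: alcohol, buyer-exempt → 0% → £0.00
Phone case £47.54: all other tangible goods → 4.25% → £2.02
Subtotal = £276.32; tax = £5.57; total due = £281.89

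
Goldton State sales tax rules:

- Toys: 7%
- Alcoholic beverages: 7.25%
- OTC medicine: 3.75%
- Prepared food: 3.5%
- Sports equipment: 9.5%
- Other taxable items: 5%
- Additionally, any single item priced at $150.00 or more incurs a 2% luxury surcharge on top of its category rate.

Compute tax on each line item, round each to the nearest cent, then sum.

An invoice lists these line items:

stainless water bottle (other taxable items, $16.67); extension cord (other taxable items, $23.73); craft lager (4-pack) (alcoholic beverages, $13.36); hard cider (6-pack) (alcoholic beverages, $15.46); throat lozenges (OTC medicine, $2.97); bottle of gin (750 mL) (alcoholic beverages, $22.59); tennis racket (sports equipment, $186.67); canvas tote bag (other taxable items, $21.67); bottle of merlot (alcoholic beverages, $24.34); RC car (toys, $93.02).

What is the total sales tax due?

$36.68

Stainless water bottle $16.67: other taxable items → 5% → $0.83
Extension cord $23.73: other taxable items → 5% → $1.19
Craft lager (4-pack) $13.36: alcoholic beverages → 7.25% → $0.97
Hard cider (6-pack) $15.46: alcoholic beverages → 7.25% → $1.12
Throat lozenges $2.97: OTC medicine → 3.75% → $0.11
Bottle of gin (750 mL) $22.59: alcoholic beverages → 7.25% → $1.64
Tennis racket $186.67: sports equipment → 9.5% + 2% surcharge = 11.5% → $21.47
Canvas tote bag $21.67: other taxable items → 5% → $1.08
Bottle of merlot $24.34: alcoholic beverages → 7.25% → $1.76
RC car $93.02: toys → 7% → $6.51
Total tax = $0.83 + $1.19 + $0.97 + $1.12 + $0.11 + $1.64 + $21.47 + $1.08 + $1.76 + $6.51 = $36.68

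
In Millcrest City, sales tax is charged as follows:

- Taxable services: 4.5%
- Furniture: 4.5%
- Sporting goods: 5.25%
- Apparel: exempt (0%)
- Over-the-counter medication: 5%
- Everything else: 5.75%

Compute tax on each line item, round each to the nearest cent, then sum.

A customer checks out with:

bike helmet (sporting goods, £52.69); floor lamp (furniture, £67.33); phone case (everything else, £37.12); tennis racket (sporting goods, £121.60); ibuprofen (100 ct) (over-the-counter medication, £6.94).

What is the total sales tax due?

Bike helmet £52.69: sporting goods → 5.25% → £2.77
Floor lamp £67.33: furniture → 4.5% → £3.03
Phone case £37.12: everything else → 5.75% → £2.13
Tennis racket £121.60: sporting goods → 5.25% → £6.38
Ibuprofen (100 ct) £6.94: over-the-counter medication → 5% → £0.35
Total tax = £2.77 + £3.03 + £2.13 + £6.38 + £0.35 = £14.66

£14.66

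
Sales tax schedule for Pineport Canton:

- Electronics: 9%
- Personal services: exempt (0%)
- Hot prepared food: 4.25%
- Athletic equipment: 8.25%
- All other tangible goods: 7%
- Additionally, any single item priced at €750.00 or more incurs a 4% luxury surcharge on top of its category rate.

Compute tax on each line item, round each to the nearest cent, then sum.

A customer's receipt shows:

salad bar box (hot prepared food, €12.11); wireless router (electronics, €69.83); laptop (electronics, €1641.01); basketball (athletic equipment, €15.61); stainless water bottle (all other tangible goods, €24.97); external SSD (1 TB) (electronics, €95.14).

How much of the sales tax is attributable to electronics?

€228.17

Wireless router €69.83: electronics → 9% → €6.28
Laptop €1641.01: electronics → 9% + 4% surcharge = 13% → €213.33
External SSD (1 TB) €95.14: electronics → 9% → €8.56
Tax on electronics = €6.28 + €213.33 + €8.56 = €228.17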